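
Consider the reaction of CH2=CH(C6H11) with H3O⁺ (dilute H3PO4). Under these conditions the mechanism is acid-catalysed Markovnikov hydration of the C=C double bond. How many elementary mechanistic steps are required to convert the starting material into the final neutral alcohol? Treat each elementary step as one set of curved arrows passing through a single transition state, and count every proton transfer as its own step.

Step 1: Electrophilic addition begins with the π(C=C) electrons forming a bond to the proton of H3O⁺. Following Markovnikov's rule, the resulting cation is secondary. H2O is released.
Step 2: Carbocation rearrangement: a 1,2-hydride shift from the adjacent cyclohexyl carbon converts the initially-formed secondary cation into the more stable tertiary cation.
Step 3: A lone pair on the oxygen of H2O attacks the carbocation, forming a C–O bond and an oxonium ion (a protonated alcohol).
Step 4: Deprotonation of the oxonium ion by a water molecule delivers the neutral alcohol and regenerates the acid catalyst.
Total: 4 elementary steps.

4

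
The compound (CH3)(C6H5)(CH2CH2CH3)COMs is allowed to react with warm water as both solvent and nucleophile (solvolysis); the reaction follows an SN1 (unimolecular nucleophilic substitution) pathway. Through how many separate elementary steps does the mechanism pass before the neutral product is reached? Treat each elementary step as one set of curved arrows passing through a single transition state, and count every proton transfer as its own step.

3

Step 1: Ionisation: the C–O σ-bond cleaves heterolytically; both bonding electrons depart with MsO⁻, leaving a tertiary carbocation at the α-carbon.
(No 1,2-shift: no single shift to an adjacent carbon would give a more stable cation.)
Step 2: A lone pair on the oxygen of H2O attacks the carbocation, forming a new C–O σ-bond and an oxonium ion.
Step 3: Proton transfer from the O–H of the oxonium ion to a solvent molecule delivers the neutral alcohol.
Total: 3 elementary steps.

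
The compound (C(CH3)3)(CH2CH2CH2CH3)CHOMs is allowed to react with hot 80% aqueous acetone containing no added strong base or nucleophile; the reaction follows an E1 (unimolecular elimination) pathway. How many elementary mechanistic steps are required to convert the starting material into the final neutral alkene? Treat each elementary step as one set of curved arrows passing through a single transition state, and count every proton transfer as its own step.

3

Step 1: Unassisted departure of MsO⁻ (taking the C–O bonding pair) generates a secondary carbocation.
Step 2: Carbocation rearrangement: a 1,2-methyl shift from the adjacent tert-butyl carbon converts the initially-formed secondary cation into the more stable tertiary cation.
Step 3: A water molecule (solvent) deprotonates a β-carbon; as the C–H bond breaks, those electrons form the new alkene π bond.
Total: 3 elementary steps.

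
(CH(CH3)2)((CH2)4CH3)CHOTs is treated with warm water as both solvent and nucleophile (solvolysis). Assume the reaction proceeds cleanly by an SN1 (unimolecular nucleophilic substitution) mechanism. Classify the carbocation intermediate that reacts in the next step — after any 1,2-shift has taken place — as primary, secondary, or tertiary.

tertiary

Step 1: Ionisation: the C–O σ-bond cleaves heterolytically; both bonding electrons depart with TsO⁻, leaving a secondary carbocation at the α-carbon.
Step 2: Carbocation rearrangement: a 1,2-hydride shift from the adjacent isopropyl carbon converts the initially-formed secondary cation into the more stable tertiary cation.
The cation rearranges from secondary to tertiary via a 1,2-hydride shift from the adjacent isopropyl carbon; the tertiary cation is what reacts next.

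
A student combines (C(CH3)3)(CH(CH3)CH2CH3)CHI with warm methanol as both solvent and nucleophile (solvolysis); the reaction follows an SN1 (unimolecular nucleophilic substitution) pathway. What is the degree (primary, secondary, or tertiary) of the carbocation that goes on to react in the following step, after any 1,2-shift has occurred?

tertiary

Step 1: Ionisation: the C–I σ-bond cleaves heterolytically; both bonding electrons depart with I⁻, leaving a secondary carbocation at the α-carbon.
Step 2: A 1,2-hydride shift from the adjacent sec-butyl carbon moves the positive charge from the secondary centre to an adjacent carbon, generating a more stable tertiary carbocation.
The cation rearranges from secondary to tertiary via a 1,2-hydride shift from the adjacent sec-butyl carbon; the tertiary cation is what reacts next.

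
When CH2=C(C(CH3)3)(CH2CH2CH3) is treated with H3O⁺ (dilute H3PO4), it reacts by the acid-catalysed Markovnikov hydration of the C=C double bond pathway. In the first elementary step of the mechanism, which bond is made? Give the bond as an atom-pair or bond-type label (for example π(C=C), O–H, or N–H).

C–H

Step 1: The π electrons of the C=C bond attack a proton of H3O⁺; Markovnikov addition places the new C–H on the less-substituted alkene carbon, so the positive charge ends up on the more-substituted carbon — a tertiary carbocation. H2O is released.
The bond formed in this step is the C–H bond.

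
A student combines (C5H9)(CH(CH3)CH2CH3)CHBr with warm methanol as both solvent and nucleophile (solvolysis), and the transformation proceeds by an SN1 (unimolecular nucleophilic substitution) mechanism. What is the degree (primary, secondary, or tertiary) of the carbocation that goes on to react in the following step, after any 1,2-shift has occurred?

Step 1: Unassisted departure of Br⁻ (taking the C–Br bonding pair) generates a secondary carbocation.
Step 2: A 1,2-hydride shift from the adjacent sec-butyl carbon moves the positive charge from the secondary centre to an adjacent carbon, generating a more stable tertiary carbocation.
The cation rearranges from secondary to tertiary via a 1,2-hydride shift from the adjacent sec-butyl carbon; the tertiary cation is what reacts next.

tertiary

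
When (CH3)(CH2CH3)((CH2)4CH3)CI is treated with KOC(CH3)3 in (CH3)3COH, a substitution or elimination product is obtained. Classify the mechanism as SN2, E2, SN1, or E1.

E2

Conditions: a strong/bulky base with a tertiary substrate bearing a β-hydrogen.
These conditions are the textbook signature of the E2 pathway.
A strong (often hindered) base removes a β-H in concert with loss of the leaving group — bimolecular elimination.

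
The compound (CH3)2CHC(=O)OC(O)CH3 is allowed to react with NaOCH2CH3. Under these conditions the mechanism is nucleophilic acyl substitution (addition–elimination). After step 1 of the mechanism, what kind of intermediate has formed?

tetrahedral intermediate

Step 1: CH3CH2O⁻ adds to the carbonyl carbon; the C=O π electrons shift onto oxygen and a tetrahedral alkoxide intermediate forms.
After step 1 the species present is a tetrahedral intermediate.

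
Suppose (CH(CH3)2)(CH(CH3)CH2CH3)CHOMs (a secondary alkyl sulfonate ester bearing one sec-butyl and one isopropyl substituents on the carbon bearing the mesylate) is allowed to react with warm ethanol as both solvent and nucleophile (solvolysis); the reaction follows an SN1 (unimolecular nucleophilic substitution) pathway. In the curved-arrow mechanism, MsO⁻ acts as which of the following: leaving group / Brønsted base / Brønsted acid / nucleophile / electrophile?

Step 1: The C–O bond breaks with both electrons going to the mesylate; MsO⁻ leaves and a secondary carbocation remains.
MsO⁻ departs with both electrons of the breaking σ-bond — that is the definition of a leaving group.

leaving group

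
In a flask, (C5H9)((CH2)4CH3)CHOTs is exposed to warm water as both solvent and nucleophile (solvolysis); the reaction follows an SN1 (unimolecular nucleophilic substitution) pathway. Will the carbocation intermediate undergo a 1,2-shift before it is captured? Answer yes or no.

yes

The first-formed carbocation is secondary.
The adjacent cyclopentyl carbon already bears 2 other carbon substituents and has a hydrogen to migrate; after a 1,2-hydride shift from that carbon the positive charge sits on a tertiary centre.
Tertiary is more stable than secondary, so the shift occurs.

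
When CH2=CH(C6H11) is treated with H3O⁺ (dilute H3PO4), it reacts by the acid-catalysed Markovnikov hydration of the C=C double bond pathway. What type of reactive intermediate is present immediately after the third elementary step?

Step 1: Protonation of the alkene by H3O⁺: the π bond acts as the nucleophile and picks up H⁺, giving the more stable (Markovnikov) secondary carbocation. H2O is released.
Step 2: A 1,2-hydride shift from the adjacent cyclohexyl carbon moves the positive charge from the secondary centre to an adjacent carbon, generating a more stable tertiary carbocation.
Step 3: Nucleophilic capture of the cation by H2O produces the protonated alcohol (an oxonium ion).
After step 3 the species present is an oxonium ion.

oxonium ion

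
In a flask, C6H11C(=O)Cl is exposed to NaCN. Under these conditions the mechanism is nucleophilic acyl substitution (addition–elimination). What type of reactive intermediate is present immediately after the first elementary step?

Step 1: CN⁻ adds to the carbonyl carbon; the C=O π electrons shift onto oxygen and a tetrahedral alkoxide intermediate forms.
After step 1 the species present is a tetrahedral intermediate.

tetrahedral intermediate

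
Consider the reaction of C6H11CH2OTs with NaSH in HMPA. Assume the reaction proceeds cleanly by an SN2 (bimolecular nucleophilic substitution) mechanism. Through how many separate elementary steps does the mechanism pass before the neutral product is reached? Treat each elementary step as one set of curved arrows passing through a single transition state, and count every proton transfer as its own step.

1

Step 1: Backside attack by HS⁻ on the carbon bearing the tosylate: the new C–S bond forms as the C–O bond breaks, with Walden inversion at carbon.
Total: 1 elementary step.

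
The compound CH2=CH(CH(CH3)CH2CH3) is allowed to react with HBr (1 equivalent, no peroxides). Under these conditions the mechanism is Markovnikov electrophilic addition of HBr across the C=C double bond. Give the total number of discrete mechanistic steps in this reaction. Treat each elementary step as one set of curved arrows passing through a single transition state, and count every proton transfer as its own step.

3

Step 1: Protonation of the alkene by HBr: the π bond acts as the nucleophile and picks up H⁺, giving the more stable (Markovnikov) secondary carbocation. The H–Br bond breaks heterolytically, releasing Br⁻.
Step 2: Carbocation rearrangement: a 1,2-hydride shift from the adjacent sec-butyl carbon converts the initially-formed secondary cation into the more stable tertiary cation.
Step 3: Br⁻ captures the cation: a lone pair on Br⁻ fills the empty p orbital, producing the alkyl halide product.
Total: 3 elementary steps.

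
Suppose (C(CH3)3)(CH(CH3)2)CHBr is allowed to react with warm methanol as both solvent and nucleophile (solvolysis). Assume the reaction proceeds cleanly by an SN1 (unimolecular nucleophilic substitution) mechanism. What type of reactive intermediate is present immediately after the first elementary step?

Step 1: Unassisted departure of Br⁻ (taking the C–Br bonding pair) generates a secondary carbocation.
After step 1 the species present is a secondary carbocation.

secondary carbocation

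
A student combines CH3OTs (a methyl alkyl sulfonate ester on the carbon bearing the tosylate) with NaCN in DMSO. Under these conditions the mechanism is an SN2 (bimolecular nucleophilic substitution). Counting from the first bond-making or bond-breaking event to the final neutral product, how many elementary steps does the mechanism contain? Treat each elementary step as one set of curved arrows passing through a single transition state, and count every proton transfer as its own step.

1

Step 1: Backside attack by CN⁻ on the carbon bearing the tosylate: the new C–C bond forms as the C–O bond breaks, with Walden inversion at carbon.
Total: 1 elementary step.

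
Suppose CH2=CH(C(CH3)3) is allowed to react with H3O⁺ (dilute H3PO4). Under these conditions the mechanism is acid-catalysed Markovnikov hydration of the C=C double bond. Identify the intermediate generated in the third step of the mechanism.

Step 1: The π electrons of the C=C bond attack a proton of H3O⁺; Markovnikov addition places the new C–H on the less-substituted alkene carbon, so the positive charge ends up on the more-substituted carbon — a secondary carbocation. H2O is released.
Step 2: A 1,2-methyl shift from the adjacent tert-butyl carbon moves the positive charge from the secondary centre to an adjacent carbon, generating a more stable tertiary carbocation.
Step 3: A lone pair on the oxygen of H2O attacks the carbocation, forming a C–O bond and an oxonium ion (a protonated alcohol).
After step 3 the species present is an oxonium ion.

oxonium ion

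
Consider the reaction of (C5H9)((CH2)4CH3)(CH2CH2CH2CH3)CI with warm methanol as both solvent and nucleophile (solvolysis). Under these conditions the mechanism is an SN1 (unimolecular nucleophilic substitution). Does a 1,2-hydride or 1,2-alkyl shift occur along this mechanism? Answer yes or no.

The first-formed carbocation is tertiary.
No single 1,2-shift to an adjacent carbon would produce a more-substituted cation than the one already present, so no rearrangement occurs.

no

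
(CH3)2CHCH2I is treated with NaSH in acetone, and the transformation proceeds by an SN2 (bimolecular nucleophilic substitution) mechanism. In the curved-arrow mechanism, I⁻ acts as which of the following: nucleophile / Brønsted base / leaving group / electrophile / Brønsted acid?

Step 1: Backside attack by HS⁻ on the carbon bearing the iodide: the new C–S bond forms as the C–I bond breaks, with Walden inversion at carbon.
I⁻ departs with both electrons of the breaking σ-bond — that is the definition of a leaving group.

leaving group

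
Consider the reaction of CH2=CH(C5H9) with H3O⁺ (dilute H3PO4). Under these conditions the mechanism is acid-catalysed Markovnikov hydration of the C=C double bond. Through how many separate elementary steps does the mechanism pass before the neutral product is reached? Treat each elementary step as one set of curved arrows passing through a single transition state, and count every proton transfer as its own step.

4

Step 1: Protonation of the alkene by H3O⁺: the π bond acts as the nucleophile and picks up H⁺, giving the more stable (Markovnikov) secondary carbocation. H2O is released.
Step 2: A hydride (H with its bonding pair) migrates from the adjacent cyclopentyl carbon to the cationic centre — a 1,2-hydride shift — upgrading the secondary cation to a tertiary one.
Step 3: A lone pair on the oxygen of H2O attacks the carbocation, forming a C–O bond and an oxonium ion (a protonated alcohol).
Step 4: Deprotonation of the oxonium ion by a water molecule delivers the neutral alcohol and regenerates the acid catalyst.
Total: 4 elementary steps.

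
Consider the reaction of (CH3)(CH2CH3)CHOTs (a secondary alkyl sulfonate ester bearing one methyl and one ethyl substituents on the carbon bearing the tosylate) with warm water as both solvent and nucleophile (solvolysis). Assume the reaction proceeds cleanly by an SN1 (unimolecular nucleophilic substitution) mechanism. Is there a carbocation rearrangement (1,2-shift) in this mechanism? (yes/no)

The first-formed carbocation is secondary.
No single 1,2-shift to an adjacent carbon would produce a more-substituted cation than the one already present, so no rearrangement occurs.

no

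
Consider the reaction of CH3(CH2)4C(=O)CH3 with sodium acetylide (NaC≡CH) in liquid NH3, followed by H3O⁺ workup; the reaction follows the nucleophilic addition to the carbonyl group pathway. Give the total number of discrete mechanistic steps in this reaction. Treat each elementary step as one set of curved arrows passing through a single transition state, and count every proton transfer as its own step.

Step 1: HC≡C⁻ attacks the sp² carbonyl carbon; the C=O π bond breaks and the electrons end up as a lone pair on the alkoxide oxygen of the tetrahedral intermediate.
Step 2: Protonation of the alkoxide by H3O⁺ workup furnishes a propargyl alcohol.
Total: 2 elementary steps.

2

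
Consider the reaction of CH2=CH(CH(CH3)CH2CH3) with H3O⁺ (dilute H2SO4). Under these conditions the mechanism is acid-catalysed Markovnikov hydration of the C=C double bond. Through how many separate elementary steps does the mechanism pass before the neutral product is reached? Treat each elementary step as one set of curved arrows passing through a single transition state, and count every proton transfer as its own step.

Step 1: Electrophilic addition begins with the π(C=C) electrons forming a bond to the proton of H3O⁺. Following Markovnikov's rule, the resulting cation is secondary. H2O is released.
Step 2: A 1,2-hydride shift from the adjacent sec-butyl carbon moves the positive charge from the secondary centre to an adjacent carbon, generating a more stable tertiary carbocation.
Step 3: Nucleophilic capture of the cation by H2O produces the protonated alcohol (an oxonium ion).
Step 4: Proton transfer from the O–H of the oxonium ion to H2O completes the catalytic cycle and yields the alcohol.
Total: 4 elementary steps.

4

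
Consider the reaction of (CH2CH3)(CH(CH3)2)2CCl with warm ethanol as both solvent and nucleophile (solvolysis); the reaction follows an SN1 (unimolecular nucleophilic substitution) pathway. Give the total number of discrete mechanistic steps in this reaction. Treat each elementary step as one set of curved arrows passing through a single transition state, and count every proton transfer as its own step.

Step 1: The C–Cl bond breaks with both electrons going to the chloride; Cl⁻ leaves and a tertiary carbocation remains.
(No 1,2-shift: no single shift to an adjacent carbon would give a more stable cation.)
Step 2: A lone pair on the oxygen of CH3CH2OH attacks the carbocation, forming a new C–O σ-bond and an oxonium ion.
Step 3: Deprotonation of the oxonium oxygen by solvent ethanol yields the neutral ether.
Total: 3 elementary steps.

3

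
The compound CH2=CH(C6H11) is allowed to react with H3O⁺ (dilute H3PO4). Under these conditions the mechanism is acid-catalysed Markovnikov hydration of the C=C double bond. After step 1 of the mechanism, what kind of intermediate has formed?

Step 1: Protonation of the alkene by H3O⁺: the π bond acts as the nucleophile and picks up H⁺, giving the more stable (Markovnikov) secondary carbocation. H2O is released.
After step 1 the species present is a secondary carbocation.

secondary carbocation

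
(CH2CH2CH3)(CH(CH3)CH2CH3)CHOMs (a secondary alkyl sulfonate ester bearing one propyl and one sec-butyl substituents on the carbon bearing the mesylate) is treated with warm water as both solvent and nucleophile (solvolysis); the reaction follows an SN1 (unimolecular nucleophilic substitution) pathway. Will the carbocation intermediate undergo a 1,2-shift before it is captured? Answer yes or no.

The first-formed carbocation is secondary.
The adjacent sec-butyl carbon already bears 2 other carbon substituents and has a hydrogen to migrate; after a 1,2-hydride shift from that carbon the positive charge sits on a tertiary centre.
Tertiary is more stable than secondary, so the shift occurs.

yes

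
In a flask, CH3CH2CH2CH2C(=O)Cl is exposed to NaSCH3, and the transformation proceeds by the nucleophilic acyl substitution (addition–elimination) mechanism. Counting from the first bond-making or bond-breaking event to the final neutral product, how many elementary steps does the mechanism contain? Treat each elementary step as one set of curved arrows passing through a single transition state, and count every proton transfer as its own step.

2

Step 1: A lone pair on the S of CH3S⁻ attacks the electrophilic acyl carbon; the π(C=O) electrons move onto oxygen, giving a tetrahedral intermediate.
Step 2: Collapse of the tetrahedral intermediate: the alkoxide oxygen pushes its lone pair back to re-form C=O while Cl⁻ leaves.
Total: 2 elementary steps.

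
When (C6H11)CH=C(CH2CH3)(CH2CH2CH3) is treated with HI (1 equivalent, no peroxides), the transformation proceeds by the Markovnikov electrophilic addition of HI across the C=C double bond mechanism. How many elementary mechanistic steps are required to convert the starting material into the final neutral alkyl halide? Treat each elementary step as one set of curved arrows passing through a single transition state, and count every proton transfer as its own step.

2

Step 1: The π electrons of the C=C bond attack a proton of HI; Markovnikov addition places the new C–H on the less-substituted alkene carbon, so the positive charge ends up on the more-substituted carbon — a tertiary carbocation. The H–I bond breaks heterolytically, releasing I⁻.
(No 1,2-shift: no single shift to an adjacent carbon would give a more stable cation.)
Step 2: The I⁻ anion donates a lone pair to the carbocation, forming the new C–I σ-bond and giving the neutral alkyl halide.
Total: 2 elementary steps.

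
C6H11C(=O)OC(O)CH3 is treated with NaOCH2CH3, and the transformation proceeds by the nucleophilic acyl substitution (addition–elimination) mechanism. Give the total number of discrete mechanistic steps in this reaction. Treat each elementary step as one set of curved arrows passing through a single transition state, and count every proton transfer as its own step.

Step 1: Nucleophilic addition of CH3CH2O⁻ to the acyl carbon breaks the π(C=O) bond and yields a tetrahedral, anionic intermediate.
Step 2: Collapse of the tetrahedral intermediate: the alkoxide oxygen pushes its lone pair back to re-form C=O while CH3CO2⁻ leaves.
Total: 2 elementary steps.

2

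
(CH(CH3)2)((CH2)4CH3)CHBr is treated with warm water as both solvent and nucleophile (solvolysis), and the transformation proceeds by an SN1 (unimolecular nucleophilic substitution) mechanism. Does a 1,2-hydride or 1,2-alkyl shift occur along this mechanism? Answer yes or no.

yes

The first-formed carbocation is secondary.
The adjacent isopropyl carbon already bears 2 other carbon substituents and has a hydrogen to migrate; after a 1,2-hydride shift from that carbon the positive charge sits on a tertiary centre.
Tertiary is more stable than secondary, so the shift occurs.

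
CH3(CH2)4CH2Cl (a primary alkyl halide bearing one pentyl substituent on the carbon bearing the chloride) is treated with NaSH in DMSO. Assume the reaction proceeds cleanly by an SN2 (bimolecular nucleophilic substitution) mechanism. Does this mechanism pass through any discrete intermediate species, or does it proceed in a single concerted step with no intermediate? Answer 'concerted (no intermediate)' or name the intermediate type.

concerted (no intermediate)

The hydrosulfide nucleophile donates a lone pair from S to the α-carbon in a backside attack; simultaneously the C–Cl σ-bond breaks and both of its electrons leave with Cl⁻. One concerted step with inversion of configuration.
All bond changes occur in one transition state; no discrete intermediate is formed.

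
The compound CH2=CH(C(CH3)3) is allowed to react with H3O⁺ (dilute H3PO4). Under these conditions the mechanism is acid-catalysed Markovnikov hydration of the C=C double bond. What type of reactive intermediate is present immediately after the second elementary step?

Step 1: Electrophilic addition begins with the π(C=C) electrons forming a bond to the proton of H3O⁺. Following Markovnikov's rule, the resulting cation is secondary. H2O is released.
Step 2: Carbocation rearrangement: a 1,2-methyl shift from the adjacent tert-butyl carbon converts the initially-formed secondary cation into the more stable tertiary cation.
After step 2 the species present is a tertiary carbocation.

tertiary carbocation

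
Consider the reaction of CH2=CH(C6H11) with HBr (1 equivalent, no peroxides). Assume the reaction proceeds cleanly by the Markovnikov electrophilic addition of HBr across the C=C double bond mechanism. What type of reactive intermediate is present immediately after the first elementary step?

secondary carbocation

Step 1: Protonation of the alkene by HBr: the π bond acts as the nucleophile and picks up H⁺, giving the more stable (Markovnikov) secondary carbocation. The H–Br bond breaks heterolytically, releasing Br⁻.
After step 1 the species present is a secondary carbocation.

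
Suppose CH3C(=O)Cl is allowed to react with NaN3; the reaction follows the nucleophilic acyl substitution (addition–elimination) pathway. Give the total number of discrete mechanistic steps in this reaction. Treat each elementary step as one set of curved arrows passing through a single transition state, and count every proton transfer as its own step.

Step 1: A lone pair on the N of N3⁻ attacks the electrophilic acyl carbon; the π(C=O) electrons move onto oxygen, giving a tetrahedral intermediate.
Step 2: Collapse of the tetrahedral intermediate: the alkoxide oxygen pushes its lone pair back to re-form C=O while Cl⁻ leaves.
Total: 2 elementary steps.

2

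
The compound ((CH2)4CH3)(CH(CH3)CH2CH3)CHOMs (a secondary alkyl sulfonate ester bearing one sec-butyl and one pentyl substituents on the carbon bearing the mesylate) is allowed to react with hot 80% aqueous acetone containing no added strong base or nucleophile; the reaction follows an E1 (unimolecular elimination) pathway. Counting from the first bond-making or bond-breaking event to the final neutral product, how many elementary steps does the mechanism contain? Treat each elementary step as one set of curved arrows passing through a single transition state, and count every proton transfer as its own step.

Step 1: Rate-determining heterolysis of the C–O bond gives MsO⁻ and a secondary carbocation.
Step 2: A hydride (H with its bonding pair) migrates from the adjacent sec-butyl carbon to the cationic centre — a 1,2-hydride shift — upgrading the secondary cation to a tertiary one.
Step 3: A weak base (a water molecule from the solvent) removes a proton from a carbon adjacent to the cationic centre; the electrons of that C–H bond become the new π(C=C) bond, giving the alkene.
Total: 3 elementary steps.

3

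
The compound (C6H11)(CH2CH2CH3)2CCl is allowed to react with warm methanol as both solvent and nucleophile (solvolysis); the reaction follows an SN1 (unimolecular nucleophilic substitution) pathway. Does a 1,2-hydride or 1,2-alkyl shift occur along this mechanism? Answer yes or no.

no

The first-formed carbocation is tertiary.
No single 1,2-shift to an adjacent carbon would produce a more-substituted cation than the one already present, so no rearrangement occurs.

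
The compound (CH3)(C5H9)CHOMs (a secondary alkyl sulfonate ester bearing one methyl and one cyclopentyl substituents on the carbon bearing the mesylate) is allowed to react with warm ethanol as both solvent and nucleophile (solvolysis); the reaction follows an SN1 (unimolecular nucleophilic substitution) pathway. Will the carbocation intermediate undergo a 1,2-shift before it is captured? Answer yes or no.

The first-formed carbocation is secondary.
The adjacent cyclopentyl carbon already bears 2 other carbon substituents and has a hydrogen to migrate; after a 1,2-hydride shift from that carbon the positive charge sits on a tertiary centre.
Tertiary is more stable than secondary, so the shift occurs.

yes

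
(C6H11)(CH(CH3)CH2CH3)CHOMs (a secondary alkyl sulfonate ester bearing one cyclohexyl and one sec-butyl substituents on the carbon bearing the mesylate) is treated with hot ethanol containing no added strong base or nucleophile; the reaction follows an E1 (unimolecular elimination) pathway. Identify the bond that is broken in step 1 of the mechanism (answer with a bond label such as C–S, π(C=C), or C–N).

Step 1: Rate-determining heterolysis of the C–O bond gives MsO⁻ and a secondary carbocation.
The bond broken in this step is the C–O bond.

C–O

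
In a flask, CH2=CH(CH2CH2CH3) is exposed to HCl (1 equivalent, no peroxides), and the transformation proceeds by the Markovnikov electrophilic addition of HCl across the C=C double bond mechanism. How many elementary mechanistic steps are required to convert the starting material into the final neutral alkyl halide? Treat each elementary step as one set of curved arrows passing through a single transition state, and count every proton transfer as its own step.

Step 1: Electrophilic addition begins with the π(C=C) electrons forming a bond to the proton of HCl. Following Markovnikov's rule, the resulting cation is secondary. The H–Cl bond breaks heterolytically, releasing Cl⁻.
(No 1,2-shift: no single shift to an adjacent carbon would give a more stable cation.)
Step 2: Nucleophilic attack by Cl⁻ on the carbocation completes the addition, giving R–Cl.
Total: 2 elementary steps.

2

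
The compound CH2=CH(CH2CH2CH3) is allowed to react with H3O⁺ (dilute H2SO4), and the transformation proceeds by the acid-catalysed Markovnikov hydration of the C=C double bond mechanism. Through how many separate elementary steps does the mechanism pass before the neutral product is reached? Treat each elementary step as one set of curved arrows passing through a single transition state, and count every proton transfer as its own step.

3

Step 1: Electrophilic addition begins with the π(C=C) electrons forming a bond to the proton of H3O⁺. Following Markovnikov's rule, the resulting cation is secondary. H2O is released.
(No 1,2-shift: no single shift to an adjacent carbon would give a more stable cation.)
Step 2: A lone pair on the oxygen of H2O attacks the carbocation, forming a C–O bond and an oxonium ion (a protonated alcohol).
Step 3: Proton transfer from the O–H of the oxonium ion to H2O completes the catalytic cycle and yields the alcohol.
Total: 3 elementary steps.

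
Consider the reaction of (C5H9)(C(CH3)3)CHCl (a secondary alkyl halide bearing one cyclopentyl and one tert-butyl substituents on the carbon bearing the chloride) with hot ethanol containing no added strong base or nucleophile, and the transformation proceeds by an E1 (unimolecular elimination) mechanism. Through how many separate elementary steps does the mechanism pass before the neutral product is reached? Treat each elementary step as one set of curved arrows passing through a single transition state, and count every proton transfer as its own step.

3

Step 1: Rate-determining heterolysis of the C–Cl bond gives Cl⁻ and a secondary carbocation.
Step 2: Carbocation rearrangement: a 1,2-hydride shift from the adjacent cyclopentyl carbon converts the initially-formed secondary cation into the more stable tertiary cation.
Step 3: An ethanol molecule (solvent) deprotonates a β-carbon; as the C–H bond breaks, those electrons form the new alkene π bond.
Total: 3 elementary steps.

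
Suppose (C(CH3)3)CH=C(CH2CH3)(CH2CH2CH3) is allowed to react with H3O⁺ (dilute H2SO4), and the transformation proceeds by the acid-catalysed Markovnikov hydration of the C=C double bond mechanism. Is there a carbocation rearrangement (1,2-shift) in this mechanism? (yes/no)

The first-formed carbocation is tertiary.
No single 1,2-shift to an adjacent carbon would produce a more-substituted cation than the one already present, so no rearrangement occurs.

no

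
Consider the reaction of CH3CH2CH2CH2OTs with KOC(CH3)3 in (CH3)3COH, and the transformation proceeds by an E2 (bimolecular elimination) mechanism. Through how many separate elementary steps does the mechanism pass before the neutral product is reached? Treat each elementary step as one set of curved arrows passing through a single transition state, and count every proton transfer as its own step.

Step 1: In one step, (CH3)3CO⁻ pulls off a β-proton, the C–O bond cleaves, and a C=C double bond forms between the α- and β-carbons (E2, anti elimination).
Total: 1 elementary step.

1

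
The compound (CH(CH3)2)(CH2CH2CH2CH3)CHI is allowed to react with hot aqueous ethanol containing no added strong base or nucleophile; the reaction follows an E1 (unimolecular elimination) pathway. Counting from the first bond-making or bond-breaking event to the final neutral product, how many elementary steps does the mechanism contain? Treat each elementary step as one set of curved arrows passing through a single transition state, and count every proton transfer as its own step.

Step 1: Ionisation: the C–I σ-bond cleaves heterolytically; both bonding electrons depart with I⁻, leaving a secondary carbocation at the α-carbon.
Step 2: A hydride (H with its bonding pair) migrates from the adjacent isopropyl carbon to the cationic centre — a 1,2-hydride shift — upgrading the secondary cation to a tertiary one.
Step 3: A water (or ethanol) molecule (solvent) deprotonates a β-carbon; as the C–H bond breaks, those electrons form the new alkene π bond.
Total: 3 elementary steps.

3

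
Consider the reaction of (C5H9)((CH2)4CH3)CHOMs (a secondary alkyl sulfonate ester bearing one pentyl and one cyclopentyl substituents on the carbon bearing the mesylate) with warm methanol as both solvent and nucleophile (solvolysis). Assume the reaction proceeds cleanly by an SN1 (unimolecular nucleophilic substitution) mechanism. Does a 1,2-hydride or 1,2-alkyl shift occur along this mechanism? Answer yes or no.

yes

The first-formed carbocation is secondary.
The adjacent cyclopentyl carbon already bears 2 other carbon substituents and has a hydrogen to migrate; after a 1,2-hydride shift from that carbon the positive charge sits on a tertiary centre.
Tertiary is more stable than secondary, so the shift occurs.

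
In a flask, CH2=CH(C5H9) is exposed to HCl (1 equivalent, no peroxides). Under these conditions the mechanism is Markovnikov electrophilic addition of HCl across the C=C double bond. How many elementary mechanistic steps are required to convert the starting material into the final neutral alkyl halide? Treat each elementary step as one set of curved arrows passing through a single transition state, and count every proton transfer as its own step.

3

Step 1: The π electrons of the C=C bond attack a proton of HCl; Markovnikov addition places the new C–H on the less-substituted alkene carbon, so the positive charge ends up on the more-substituted carbon — a secondary carbocation. The H–Cl bond breaks heterolytically, releasing Cl⁻.
Step 2: A 1,2-hydride shift from the adjacent cyclopentyl carbon moves the positive charge from the secondary centre to an adjacent carbon, generating a more stable tertiary carbocation.
Step 3: The Cl⁻ anion donates a lone pair to the carbocation, forming the new C–Cl σ-bond and giving the neutral alkyl halide.
Total: 3 elementary steps.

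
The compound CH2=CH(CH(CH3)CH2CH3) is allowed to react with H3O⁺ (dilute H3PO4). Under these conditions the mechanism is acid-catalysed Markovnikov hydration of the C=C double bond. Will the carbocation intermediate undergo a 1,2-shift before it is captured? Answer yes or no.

The first-formed carbocation is secondary.
The adjacent sec-butyl carbon already bears 2 other carbon substituents and has a hydrogen to migrate; after a 1,2-hydride shift from that carbon the positive charge sits on a tertiary centre.
Tertiary is more stable than secondary, so the shift occurs.

yes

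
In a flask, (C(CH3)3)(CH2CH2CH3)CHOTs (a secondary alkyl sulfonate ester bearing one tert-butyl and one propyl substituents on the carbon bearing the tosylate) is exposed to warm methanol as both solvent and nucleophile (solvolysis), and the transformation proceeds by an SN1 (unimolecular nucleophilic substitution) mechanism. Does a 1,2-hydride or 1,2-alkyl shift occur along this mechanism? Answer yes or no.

yes

The first-formed carbocation is secondary.
The adjacent tert-butyl carbon has no hydrogen but bears methyl groups; migration of one methyl with its bonding pair (a 1,2-methyl shift) places the charge on a tertiary centre.
Tertiary is more stable than secondary, so the shift occurs.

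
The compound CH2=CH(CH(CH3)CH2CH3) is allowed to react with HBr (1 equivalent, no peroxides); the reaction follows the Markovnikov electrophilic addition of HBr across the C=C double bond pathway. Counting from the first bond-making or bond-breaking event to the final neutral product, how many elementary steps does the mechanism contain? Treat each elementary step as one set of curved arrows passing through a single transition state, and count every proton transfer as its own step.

Step 1: The π electrons of the C=C bond attack a proton of HBr; Markovnikov addition places the new C–H on the less-substituted alkene carbon, so the positive charge ends up on the more-substituted carbon — a secondary carbocation. The H–Br bond breaks heterolytically, releasing Br⁻.
Step 2: Carbocation rearrangement: a 1,2-hydride shift from the adjacent sec-butyl carbon converts the initially-formed secondary cation into the more stable tertiary cation.
Step 3: Nucleophilic attack by Br⁻ on the carbocation completes the addition, giving R–Br.
Total: 3 elementary steps.

3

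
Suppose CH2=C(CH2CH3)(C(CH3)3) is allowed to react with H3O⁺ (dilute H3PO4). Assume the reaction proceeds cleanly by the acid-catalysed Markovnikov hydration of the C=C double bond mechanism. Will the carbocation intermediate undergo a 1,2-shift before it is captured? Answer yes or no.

no

The first-formed carbocation is tertiary.
No single 1,2-shift to an adjacent carbon would produce a more-substituted cation than the one already present, so no rearrangement occurs.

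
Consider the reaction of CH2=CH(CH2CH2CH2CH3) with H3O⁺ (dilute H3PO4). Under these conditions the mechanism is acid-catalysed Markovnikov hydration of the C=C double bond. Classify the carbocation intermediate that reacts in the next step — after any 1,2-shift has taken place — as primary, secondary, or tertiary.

Step 1: Protonation of the alkene by H3O⁺: the π bond acts as the nucleophile and picks up H⁺, giving the more stable (Markovnikov) secondary carbocation. H2O is released.
No single 1,2-shift to an adjacent carbon would give a more-substituted cation, so no rearrangement occurs.

secondary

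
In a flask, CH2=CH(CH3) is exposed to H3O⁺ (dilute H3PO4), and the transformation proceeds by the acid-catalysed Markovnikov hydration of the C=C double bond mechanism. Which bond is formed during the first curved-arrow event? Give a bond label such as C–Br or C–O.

C–H

Step 1: Electrophilic addition begins with the π(C=C) electrons forming a bond to the proton of H3O⁺. Following Markovnikov's rule, the resulting cation is secondary. H2O is released.
The bond formed in this step is the C–H bond.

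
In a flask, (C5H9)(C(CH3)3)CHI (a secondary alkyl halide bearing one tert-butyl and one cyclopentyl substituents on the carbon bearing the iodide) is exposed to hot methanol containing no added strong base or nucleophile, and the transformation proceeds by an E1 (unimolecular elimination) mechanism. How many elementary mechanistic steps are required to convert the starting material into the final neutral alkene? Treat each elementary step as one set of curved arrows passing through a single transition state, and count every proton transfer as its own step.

3

Step 1: Ionisation: the C–I σ-bond cleaves heterolytically; both bonding electrons depart with I⁻, leaving a secondary carbocation at the α-carbon.
Step 2: A 1,2-hydride shift from the adjacent cyclopentyl carbon moves the positive charge from the secondary centre to an adjacent carbon, generating a more stable tertiary carbocation.
Step 3: Loss of a β-proton to a methanol molecule of the solvent: the C–H bonding pair collapses toward the cationic carbon to form the C=C π bond, yielding the alkene.
Total: 3 elementary steps.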